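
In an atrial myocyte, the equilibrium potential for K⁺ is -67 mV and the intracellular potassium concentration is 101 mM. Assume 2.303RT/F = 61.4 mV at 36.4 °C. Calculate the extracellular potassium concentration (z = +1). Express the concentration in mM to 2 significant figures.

8.2 mM

Nernst: E = (61.4/1) · log₁₀([out]/[in]), so log₁₀([out]/[in]) = -67.0 × 1 / 61.4 = -1.0912.
[out]/[in] = 10^(-1.0912) = 0.08106.
[out] = 0.08106 × 101 = 8.187 mM.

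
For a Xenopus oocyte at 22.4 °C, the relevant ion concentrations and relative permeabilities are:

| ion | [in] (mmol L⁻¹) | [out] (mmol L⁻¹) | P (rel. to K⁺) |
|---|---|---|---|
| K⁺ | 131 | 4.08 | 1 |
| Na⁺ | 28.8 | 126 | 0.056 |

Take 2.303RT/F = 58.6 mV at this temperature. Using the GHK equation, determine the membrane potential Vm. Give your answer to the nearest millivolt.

Vm = 58.6 · log₁₀[(Σ P·[cation]ₒ + Σ P·[anion]ᵢ) / (Σ P·[cation]ᵢ + Σ P·[anion]ₒ)]
Numerator = 1×4.08 + 0.056×126 = 11.14
Denominator = 1×131 + 0.056×28.8 = 132.6
Vm = 58.6 · log₁₀(0.083974) = 58.6 × (-1.0759) = -63.05 mV

-63 mV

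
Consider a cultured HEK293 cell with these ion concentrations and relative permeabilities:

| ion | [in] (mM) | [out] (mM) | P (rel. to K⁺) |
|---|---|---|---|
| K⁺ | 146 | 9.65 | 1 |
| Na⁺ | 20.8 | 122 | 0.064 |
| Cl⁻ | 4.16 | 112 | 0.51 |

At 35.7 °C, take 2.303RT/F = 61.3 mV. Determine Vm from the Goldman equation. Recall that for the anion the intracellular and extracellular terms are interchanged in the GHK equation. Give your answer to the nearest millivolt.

Vm = 61.3 · log₁₀[(Σ P·[cation]ₒ + Σ P·[anion]ᵢ) / (Σ P·[cation]ᵢ + Σ P·[anion]ₒ)]
Numerator = 1×9.65 + 0.064×122 + 0.51×4.16 = 19.58
Denominator = 1×146 + 0.064×20.8 + 0.51×112 = 204.5
Vm = 61.3 · log₁₀(0.095767) = 61.3 × (-1.0188) = -62.45 mV

-62 mV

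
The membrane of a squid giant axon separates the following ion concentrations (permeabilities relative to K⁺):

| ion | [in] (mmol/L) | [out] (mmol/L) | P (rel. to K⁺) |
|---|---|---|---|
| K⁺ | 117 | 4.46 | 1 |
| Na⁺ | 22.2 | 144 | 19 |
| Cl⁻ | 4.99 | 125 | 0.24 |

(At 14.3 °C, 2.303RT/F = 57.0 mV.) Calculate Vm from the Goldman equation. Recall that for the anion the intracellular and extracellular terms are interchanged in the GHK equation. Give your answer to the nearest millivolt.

Vm = 57.0 · log₁₀[(Σ P·[cation]ₒ + Σ P·[anion]ᵢ) / (Σ P·[cation]ᵢ + Σ P·[anion]ₒ)]
Numerator = 1×4.46 + 19×144 + 0.24×4.99 = 2742
Denominator = 1×117 + 19×22.2 + 0.24×125 = 568.8
Vm = 57.0 · log₁₀(4.8201) = 57.0 × (0.6831) = 38.93 mV

39 mV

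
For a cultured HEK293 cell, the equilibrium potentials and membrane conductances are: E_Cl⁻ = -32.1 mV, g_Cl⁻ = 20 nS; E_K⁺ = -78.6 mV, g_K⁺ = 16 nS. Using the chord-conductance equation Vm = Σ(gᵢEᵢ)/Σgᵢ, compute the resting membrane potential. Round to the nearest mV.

-53 mV

Σ gᵢEᵢ = 20·(-32.1) + 16·(-78.6) = -1899.60
Σ gᵢ = 20 + 16 = 36
Vm = -1899.60 / 36 = -52.77 mV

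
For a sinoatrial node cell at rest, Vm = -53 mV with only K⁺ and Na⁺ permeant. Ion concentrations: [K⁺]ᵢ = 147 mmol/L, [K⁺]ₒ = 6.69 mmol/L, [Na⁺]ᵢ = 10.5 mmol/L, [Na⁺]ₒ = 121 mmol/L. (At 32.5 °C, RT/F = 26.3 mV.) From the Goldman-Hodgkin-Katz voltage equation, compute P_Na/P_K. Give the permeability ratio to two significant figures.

Let α = P_Na/P_K. GHK: Vm = 26.3·ln[(Kₒ + α·Naₒ)/(Kᵢ + α·Naᵢ)].
e^(Vm/26.3) = e^(-53.0/26.3) = 0.13329
So 0.13329·(Kᵢ + α·Naᵢ) = Kₒ + α·Naₒ → α = (0.13329·147.0 − 6.69) / (121.0 − 0.13329·10.5)
α = (19.59 − 6.69) / (121.0 − 1.4) = 12.9/119.6 = 0.1079

0.11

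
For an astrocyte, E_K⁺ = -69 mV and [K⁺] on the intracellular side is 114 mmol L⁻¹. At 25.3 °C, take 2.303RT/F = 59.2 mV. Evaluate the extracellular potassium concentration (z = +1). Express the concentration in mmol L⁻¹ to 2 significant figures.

Nernst: E = (59.2/1) · log₁₀([out]/[in]), so log₁₀([out]/[in]) = -69.0 × 1 / 59.2 = -1.1655.
[out]/[in] = 10^(-1.1655) = 0.06831.
[out] = 0.06831 × 114 = 7.787 mmol L⁻¹.

7.8 mmol L⁻¹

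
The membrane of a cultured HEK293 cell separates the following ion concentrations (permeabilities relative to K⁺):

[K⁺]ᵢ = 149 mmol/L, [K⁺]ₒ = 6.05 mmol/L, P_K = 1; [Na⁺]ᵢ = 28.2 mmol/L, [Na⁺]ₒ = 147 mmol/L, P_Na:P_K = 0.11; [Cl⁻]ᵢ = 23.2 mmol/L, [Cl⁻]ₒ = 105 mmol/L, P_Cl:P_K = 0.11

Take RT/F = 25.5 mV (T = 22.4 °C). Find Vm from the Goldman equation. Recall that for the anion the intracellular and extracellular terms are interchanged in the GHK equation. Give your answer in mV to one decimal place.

-48.1 mV

Vm = 25.5 · ln[(Σ P·[cation]ₒ + Σ P·[anion]ᵢ) / (Σ P·[cation]ᵢ + Σ P·[anion]ₒ)]
Numerator = 1×6.05 + 0.11×147 + 0.11×23.2 = 24.77
Denominator = 1×149 + 0.11×28.2 + 0.11×105 = 163.7
Vm = 25.5 · ln(0.15137) = 25.5 × (-1.8880) = -48.14 mV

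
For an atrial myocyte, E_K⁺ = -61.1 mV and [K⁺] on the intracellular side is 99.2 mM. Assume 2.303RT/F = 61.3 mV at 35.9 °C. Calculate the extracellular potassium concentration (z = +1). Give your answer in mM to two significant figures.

10 mM

Nernst: E = (61.3/1) · log₁₀([out]/[in]), so log₁₀([out]/[in]) = -61.1 × 1 / 61.3 = -0.9967.
[out]/[in] = 10^(-0.9967) = 0.1008.
[out] = 0.1008 × 99.2 = 9.995 mM.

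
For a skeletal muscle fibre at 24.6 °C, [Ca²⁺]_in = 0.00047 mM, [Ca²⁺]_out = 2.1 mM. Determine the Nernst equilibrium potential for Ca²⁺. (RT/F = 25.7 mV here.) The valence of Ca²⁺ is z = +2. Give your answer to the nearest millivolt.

108 mV

E = (25.7/z) · ln([Ca²⁺]_out/[Ca²⁺]_in) with z = +2.
= (25.7/2) · ln(2.1/0.00047) = 12.85 · ln(4468)
= 12.85 · (8.4047) = 108.00 mV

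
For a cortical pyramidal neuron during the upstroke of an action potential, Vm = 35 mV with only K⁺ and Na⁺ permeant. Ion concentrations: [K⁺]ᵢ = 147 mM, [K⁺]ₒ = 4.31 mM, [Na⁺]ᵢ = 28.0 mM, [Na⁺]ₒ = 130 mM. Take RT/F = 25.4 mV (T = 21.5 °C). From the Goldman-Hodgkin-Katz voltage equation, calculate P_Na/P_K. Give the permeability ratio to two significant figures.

Let α = P_Na/P_K. GHK: Vm = 25.4·ln[(Kₒ + α·Naₒ)/(Kᵢ + α·Naᵢ)].
e^(Vm/25.4) = e^(35.0/25.4) = 3.9668
So 3.9668·(Kᵢ + α·Naᵢ) = Kₒ + α·Naₒ → α = (3.9668·147.0 − 4.31) / (130.0 − 3.9668·28.0)
α = (583.1 − 4.31) / (130.0 − 111.1) = 578.8/18.93 = 30.58

31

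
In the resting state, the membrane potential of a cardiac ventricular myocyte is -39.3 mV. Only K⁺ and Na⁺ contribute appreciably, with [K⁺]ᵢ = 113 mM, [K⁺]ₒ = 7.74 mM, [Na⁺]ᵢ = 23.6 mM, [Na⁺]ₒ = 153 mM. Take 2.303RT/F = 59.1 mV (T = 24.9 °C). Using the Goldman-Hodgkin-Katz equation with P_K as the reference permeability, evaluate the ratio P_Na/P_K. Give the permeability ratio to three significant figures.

0.113

Let α = P_Na/P_K. GHK: Vm = 59.1·log₁₀[(Kₒ + α·Naₒ)/(Kᵢ + α·Naᵢ)].
10^(Vm/59.1) = 10^(-39.3/59.1) = 0.21628
So 0.21628·(Kᵢ + α·Naᵢ) = Kₒ + α·Naₒ → α = (0.21628·113.0 − 7.74) / (153.0 − 0.21628·23.6)
α = (24.44 − 7.74) / (153.0 − 5.104) = 16.7/147.9 = 0.1129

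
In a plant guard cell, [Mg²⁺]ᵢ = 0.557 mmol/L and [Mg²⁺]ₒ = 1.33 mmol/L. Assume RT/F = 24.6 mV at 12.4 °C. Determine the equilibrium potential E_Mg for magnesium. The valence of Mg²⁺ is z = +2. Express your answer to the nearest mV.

E = (24.6/z) · ln([Mg²⁺]_out/[Mg²⁺]_in) with z = +2.
= (24.6/2) · ln(1.33/0.557) = 12.30 · ln(2.388)
= 12.30 · (0.8704) = 10.71 mV

11 mV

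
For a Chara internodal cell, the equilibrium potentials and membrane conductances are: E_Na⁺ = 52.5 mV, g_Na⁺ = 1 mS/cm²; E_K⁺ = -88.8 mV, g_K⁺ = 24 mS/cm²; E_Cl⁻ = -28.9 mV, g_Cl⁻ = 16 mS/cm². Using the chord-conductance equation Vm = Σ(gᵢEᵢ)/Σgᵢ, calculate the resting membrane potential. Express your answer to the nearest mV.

Σ gᵢEᵢ = 1·(52.5) + 24·(-88.8) + 16·(-28.9) = -2541.10
Σ gᵢ = 1 + 24 + 16 = 41
Vm = -2541.10 / 41 = -61.98 mV

-62 mV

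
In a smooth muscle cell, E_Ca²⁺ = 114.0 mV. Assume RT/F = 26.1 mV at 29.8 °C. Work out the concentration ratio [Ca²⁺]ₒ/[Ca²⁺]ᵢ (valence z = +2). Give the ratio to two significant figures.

6200

ln([out]/[in]) = E·z/(26.1) = 114.0 × 2 / 26.1 = 8.7356
[out]/[in] = e^(8.7356) = 6221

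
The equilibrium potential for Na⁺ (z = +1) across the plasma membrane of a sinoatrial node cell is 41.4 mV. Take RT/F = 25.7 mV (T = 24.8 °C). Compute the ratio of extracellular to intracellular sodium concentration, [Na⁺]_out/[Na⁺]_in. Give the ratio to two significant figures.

ln([out]/[in]) = E·z/(25.7) = 41.4 × 1 / 25.7 = 1.6109
[out]/[in] = e^(1.6109) = 5.007

5.0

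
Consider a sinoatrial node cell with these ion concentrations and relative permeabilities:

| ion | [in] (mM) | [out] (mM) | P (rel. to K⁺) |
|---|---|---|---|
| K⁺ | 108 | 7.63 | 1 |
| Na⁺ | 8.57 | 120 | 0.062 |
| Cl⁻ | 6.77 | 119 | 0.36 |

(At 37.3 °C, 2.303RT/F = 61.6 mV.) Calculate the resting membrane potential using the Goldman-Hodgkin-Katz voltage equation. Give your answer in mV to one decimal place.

Vm = 61.6 · log₁₀[(Σ P·[cation]ₒ + Σ P·[anion]ᵢ) / (Σ P·[cation]ᵢ + Σ P·[anion]ₒ)]
Numerator = 1×7.63 + 0.062×120 + 0.36×6.77 = 17.51
Denominator = 1×108 + 0.062×8.57 + 0.36×119 = 151.4
Vm = 61.6 · log₁₀(0.11566) = 61.6 × (-0.9368) = -57.71 mV

-57.7 mV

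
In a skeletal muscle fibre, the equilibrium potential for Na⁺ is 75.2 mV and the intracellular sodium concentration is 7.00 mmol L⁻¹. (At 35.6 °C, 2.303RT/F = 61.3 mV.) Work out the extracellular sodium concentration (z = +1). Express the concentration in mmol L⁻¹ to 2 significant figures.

Nernst: E = (61.3/1) · log₁₀([out]/[in]), so log₁₀([out]/[in]) = 75.2 × 1 / 61.3 = 1.2268.
[out]/[in] = 10^(1.2268) = 16.86.
[out] = 16.86 × 7.00 = 118 mmol L⁻¹.

120 mmol L⁻¹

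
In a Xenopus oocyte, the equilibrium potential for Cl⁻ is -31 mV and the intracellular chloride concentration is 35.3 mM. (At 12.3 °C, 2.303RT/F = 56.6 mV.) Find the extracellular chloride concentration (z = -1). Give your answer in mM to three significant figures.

125 mM

Nernst: E = (56.6/-1) · log₁₀([out]/[in]), so log₁₀([out]/[in]) = -31.0 × -1 / 56.6 = 0.5477.
[out]/[in] = 10^(0.5477) = 3.529.
[out] = 3.529 × 35.3 = 124.6 mM.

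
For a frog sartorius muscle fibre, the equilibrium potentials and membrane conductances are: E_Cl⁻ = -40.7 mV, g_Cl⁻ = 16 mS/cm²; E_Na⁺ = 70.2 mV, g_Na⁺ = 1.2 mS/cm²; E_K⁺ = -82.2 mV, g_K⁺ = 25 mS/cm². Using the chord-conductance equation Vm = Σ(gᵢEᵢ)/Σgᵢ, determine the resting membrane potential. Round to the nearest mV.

-62 mV

Σ gᵢEᵢ = 16·(-40.7) + 1.2·(70.2) + 25·(-82.2) = -2621.96
Σ gᵢ = 16 + 1.2 + 25 = 42.2
Vm = -2621.96 / 42.2 = -62.13 mV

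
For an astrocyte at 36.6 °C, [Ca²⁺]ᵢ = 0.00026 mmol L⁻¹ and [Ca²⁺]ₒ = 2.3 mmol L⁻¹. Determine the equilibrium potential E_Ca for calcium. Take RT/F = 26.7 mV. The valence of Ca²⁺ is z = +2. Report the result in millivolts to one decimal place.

E = (26.7/z) · ln([Ca²⁺]_out/[Ca²⁺]_in) with z = +2.
= (26.7/2) · ln(2.3/0.00026) = 13.35 · ln(8846)
= 13.35 · (9.0877) = 121.32 mV

121.3 mV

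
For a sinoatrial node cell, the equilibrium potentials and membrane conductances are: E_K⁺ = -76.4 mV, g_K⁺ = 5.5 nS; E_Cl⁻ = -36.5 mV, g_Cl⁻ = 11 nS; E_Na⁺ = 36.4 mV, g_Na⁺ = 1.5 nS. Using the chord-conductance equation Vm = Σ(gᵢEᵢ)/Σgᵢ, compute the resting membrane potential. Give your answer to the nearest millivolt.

Σ gᵢEᵢ = 5.5·(-76.4) + 11·(-36.5) + 1.5·(36.4) = -767.10
Σ gᵢ = 5.5 + 11 + 1.5 = 18
Vm = -767.10 / 18 = -42.62 mV

-43 mV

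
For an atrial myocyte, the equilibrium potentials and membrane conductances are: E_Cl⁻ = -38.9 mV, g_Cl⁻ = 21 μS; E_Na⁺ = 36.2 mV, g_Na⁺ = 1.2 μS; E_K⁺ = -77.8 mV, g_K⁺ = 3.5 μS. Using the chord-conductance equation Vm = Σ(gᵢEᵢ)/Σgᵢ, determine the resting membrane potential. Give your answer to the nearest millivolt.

-41 mV

Σ gᵢEᵢ = 21·(-38.9) + 1.2·(36.2) + 3.5·(-77.8) = -1045.76
Σ gᵢ = 21 + 1.2 + 3.5 = 25.7
Vm = -1045.76 / 25.7 = -40.69 mV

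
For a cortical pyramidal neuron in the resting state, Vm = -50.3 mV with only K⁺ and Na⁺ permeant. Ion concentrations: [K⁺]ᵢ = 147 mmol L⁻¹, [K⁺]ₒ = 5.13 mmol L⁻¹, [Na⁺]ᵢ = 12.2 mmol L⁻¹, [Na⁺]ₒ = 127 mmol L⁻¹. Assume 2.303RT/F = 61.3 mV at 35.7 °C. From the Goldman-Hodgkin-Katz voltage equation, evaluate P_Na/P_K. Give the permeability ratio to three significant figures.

Let α = P_Na/P_K. GHK: Vm = 61.3·log₁₀[(Kₒ + α·Naₒ)/(Kᵢ + α·Naᵢ)].
10^(Vm/61.3) = 10^(-50.3/61.3) = 0.15116
So 0.15116·(Kᵢ + α·Naᵢ) = Kₒ + α·Naₒ → α = (0.15116·147.0 − 5.13) / (127.0 − 0.15116·12.2)
α = (22.22 − 5.13) / (127.0 − 1.844) = 17.09/125.2 = 0.1366

0.137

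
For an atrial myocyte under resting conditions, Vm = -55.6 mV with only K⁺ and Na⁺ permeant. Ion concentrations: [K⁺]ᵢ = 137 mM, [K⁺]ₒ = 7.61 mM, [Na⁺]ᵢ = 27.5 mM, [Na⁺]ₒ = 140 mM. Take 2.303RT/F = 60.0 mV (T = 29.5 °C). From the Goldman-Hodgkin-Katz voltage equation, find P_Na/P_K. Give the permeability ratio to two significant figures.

0.063

Let α = P_Na/P_K. GHK: Vm = 60.0·log₁₀[(Kₒ + α·Naₒ)/(Kᵢ + α·Naᵢ)].
10^(Vm/60.0) = 10^(-55.6/60.0) = 0.11839
So 0.11839·(Kᵢ + α·Naᵢ) = Kₒ + α·Naₒ → α = (0.11839·137.0 − 7.61) / (140.0 − 0.11839·27.5)
α = (16.22 − 7.61) / (140.0 − 3.256) = 8.61/136.7 = 0.06297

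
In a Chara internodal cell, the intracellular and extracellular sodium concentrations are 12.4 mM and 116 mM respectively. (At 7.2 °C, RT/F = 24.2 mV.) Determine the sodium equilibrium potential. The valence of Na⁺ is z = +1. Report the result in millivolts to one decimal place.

54.1 mV

E = (24.2/z) · ln([Na⁺]_out/[Na⁺]_in) with z = +1.
= (24.2/1) · ln(116/12.4) = 24.20 · ln(9.355)
= 24.20 · (2.2359) = 54.11 mV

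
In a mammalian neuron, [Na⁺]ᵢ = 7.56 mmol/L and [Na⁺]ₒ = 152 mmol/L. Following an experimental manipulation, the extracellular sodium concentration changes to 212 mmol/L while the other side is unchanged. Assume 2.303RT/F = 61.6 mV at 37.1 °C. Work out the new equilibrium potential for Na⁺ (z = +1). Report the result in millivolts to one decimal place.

After the shift: [Na⁺]_out = 212, [Na⁺]_in = 7.56 mmol/L.
E_new = (61.6/1)·log₁₀(212/7.56) = 61.60 · (1.4478) = 89.19 mV

89.2 mV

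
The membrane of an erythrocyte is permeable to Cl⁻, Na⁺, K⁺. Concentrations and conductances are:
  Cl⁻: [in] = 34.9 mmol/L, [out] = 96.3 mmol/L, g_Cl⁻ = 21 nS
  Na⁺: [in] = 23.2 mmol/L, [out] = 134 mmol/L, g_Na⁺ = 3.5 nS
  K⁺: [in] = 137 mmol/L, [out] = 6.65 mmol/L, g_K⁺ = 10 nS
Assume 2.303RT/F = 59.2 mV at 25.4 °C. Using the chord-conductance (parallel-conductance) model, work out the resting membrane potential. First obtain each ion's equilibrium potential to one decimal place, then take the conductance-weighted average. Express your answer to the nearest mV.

-34 mV

E_Cl⁻ = (59.2/-1)·log₁₀(96.3/34.9) = -26.1 mV
E_Na⁺ = (59.2/1)·log₁₀(134/23.2) = 45.1 mV
E_K⁺ = (59.2/1)·log₁₀(6.65/137) = -77.8 mV
Vm = (Σ gᵢEᵢ)/(Σ gᵢ) = (21·-26.1 + 3.5·45.1 + 10·-77.8) / (21 + 3.5 + 10)
= -1168.25 / 34.5 = -33.86 mV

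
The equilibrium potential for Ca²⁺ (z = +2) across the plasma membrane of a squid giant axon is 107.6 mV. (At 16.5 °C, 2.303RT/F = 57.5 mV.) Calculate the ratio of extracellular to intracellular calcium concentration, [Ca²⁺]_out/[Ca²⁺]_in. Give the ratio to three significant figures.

log₁₀([out]/[in]) = E·z/(57.5) = 107.6 × 2 / 57.5 = 3.7426
[out]/[in] = 10^(3.7426) = 5529

5530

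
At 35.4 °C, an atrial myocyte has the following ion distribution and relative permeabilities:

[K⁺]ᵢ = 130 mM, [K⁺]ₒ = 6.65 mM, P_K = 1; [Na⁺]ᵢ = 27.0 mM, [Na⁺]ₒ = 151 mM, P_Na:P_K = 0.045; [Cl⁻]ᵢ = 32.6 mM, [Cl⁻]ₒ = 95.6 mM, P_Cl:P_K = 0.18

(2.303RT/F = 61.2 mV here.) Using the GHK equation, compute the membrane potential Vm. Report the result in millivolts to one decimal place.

-54.2 mV

Vm = 61.2 · log₁₀[(Σ P·[cation]ₒ + Σ P·[anion]ᵢ) / (Σ P·[cation]ᵢ + Σ P·[anion]ₒ)]
Numerator = 1×6.65 + 0.045×151 + 0.18×32.6 = 19.31
Denominator = 1×130 + 0.045×27.0 + 0.18×95.6 = 148.4
Vm = 61.2 · log₁₀(0.13012) = 61.2 × (-0.8857) = -54.20 mV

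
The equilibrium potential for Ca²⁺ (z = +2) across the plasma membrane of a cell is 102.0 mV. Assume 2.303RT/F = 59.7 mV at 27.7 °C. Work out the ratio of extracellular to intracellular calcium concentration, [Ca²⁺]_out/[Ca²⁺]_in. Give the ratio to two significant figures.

2600

log₁₀([out]/[in]) = E·z/(59.7) = 102.0 × 2 / 59.7 = 3.4171
[out]/[in] = 10^(3.4171) = 2613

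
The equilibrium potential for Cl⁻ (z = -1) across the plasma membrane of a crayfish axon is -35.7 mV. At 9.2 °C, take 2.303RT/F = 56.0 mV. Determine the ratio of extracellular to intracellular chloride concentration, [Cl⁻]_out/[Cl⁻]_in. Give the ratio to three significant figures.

log₁₀([out]/[in]) = E·z/(56.0) = -35.7 × -1 / 56.0 = 0.6375
[out]/[in] = 10^(0.6375) = 4.34

4.34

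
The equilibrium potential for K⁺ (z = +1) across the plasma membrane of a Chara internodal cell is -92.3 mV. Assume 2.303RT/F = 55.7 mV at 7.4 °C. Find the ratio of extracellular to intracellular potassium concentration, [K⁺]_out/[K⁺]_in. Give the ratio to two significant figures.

log₁₀([out]/[in]) = E·z/(55.7) = -92.3 × 1 / 55.7 = -1.6571
[out]/[in] = 10^(-1.6571) = 0.02202

0.022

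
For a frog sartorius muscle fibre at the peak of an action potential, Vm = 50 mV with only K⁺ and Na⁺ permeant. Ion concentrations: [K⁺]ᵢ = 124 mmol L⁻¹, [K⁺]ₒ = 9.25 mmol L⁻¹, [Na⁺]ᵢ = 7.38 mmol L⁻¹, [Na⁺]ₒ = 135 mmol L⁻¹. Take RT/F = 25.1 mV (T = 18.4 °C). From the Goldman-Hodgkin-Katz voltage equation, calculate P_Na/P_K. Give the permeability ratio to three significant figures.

11.1

Let α = P_Na/P_K. GHK: Vm = 25.1·ln[(Kₒ + α·Naₒ)/(Kᵢ + α·Naᵢ)].
e^(Vm/25.1) = e^(50.0/25.1) = 7.3304
So 7.3304·(Kᵢ + α·Naᵢ) = Kₒ + α·Naₒ → α = (7.3304·124.0 − 9.25) / (135.0 − 7.3304·7.38)
α = (909 − 9.25) / (135.0 − 54.1) = 899.7/80.9 = 11.12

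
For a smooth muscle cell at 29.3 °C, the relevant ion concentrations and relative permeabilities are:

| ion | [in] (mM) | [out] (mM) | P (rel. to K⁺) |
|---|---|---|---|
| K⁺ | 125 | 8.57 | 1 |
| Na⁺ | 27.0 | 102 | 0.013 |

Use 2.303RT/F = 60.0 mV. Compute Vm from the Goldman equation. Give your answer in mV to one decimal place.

Vm = 60.0 · log₁₀[(Σ P·[cation]ₒ + Σ P·[anion]ᵢ) / (Σ P·[cation]ᵢ + Σ P·[anion]ₒ)]
Numerator = 1×8.57 + 0.013×102 = 9.896
Denominator = 1×125 + 0.013×27.0 = 125.4
Vm = 60.0 · log₁₀(0.078946) = 60.0 × (-1.1027) = -66.16 mV

-66.2 mV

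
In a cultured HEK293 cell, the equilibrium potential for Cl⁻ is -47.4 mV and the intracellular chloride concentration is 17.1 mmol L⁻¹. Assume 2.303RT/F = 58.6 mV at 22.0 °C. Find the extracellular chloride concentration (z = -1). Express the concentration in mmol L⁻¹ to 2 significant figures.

Nernst: E = (58.6/-1) · log₁₀([out]/[in]), so log₁₀([out]/[in]) = -47.4 × -1 / 58.6 = 0.8089.
[out]/[in] = 10^(0.8089) = 6.44.
[out] = 6.44 × 17.1 = 110.1 mmol L⁻¹.

110 mmol L⁻¹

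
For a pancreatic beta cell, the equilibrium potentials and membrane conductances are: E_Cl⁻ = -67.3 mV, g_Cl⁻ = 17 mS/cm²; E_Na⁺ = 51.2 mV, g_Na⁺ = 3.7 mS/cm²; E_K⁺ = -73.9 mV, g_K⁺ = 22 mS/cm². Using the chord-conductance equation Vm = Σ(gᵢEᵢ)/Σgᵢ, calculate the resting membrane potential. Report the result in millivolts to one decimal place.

-60.4 mV

Σ gᵢEᵢ = 17·(-67.3) + 3.7·(51.2) + 22·(-73.9) = -2580.46
Σ gᵢ = 17 + 3.7 + 22 = 42.7
Vm = -2580.46 / 42.7 = -60.43 mV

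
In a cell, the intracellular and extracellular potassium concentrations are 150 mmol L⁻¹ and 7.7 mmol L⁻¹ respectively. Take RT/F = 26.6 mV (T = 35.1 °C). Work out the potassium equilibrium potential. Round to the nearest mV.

E = (26.6/z) · ln([K⁺]_out/[K⁺]_in) with z = +1.
= (26.6/1) · ln(7.7/150) = 26.60 · ln(0.05133)
= 26.60 · (-2.9694) = -78.99 mV

-79 mV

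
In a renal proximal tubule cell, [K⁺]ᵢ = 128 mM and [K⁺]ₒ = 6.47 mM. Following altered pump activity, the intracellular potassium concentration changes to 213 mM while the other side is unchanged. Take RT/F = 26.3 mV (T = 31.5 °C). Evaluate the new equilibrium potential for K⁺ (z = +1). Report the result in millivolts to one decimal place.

-91.9 mV

After the shift: [K⁺]_out = 6.47, [K⁺]_in = 213 mM.
E_new = (26.3/1)·ln(6.47/213) = 26.30 · (-3.4941) = -91.90 mV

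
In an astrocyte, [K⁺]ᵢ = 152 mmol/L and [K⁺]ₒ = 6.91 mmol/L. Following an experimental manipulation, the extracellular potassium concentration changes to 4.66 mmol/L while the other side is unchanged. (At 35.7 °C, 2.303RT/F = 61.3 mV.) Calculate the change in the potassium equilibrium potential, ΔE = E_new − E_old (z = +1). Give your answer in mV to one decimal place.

E_old = (61.3/1)·log₁₀(6.91/152) = -82.29 mV
E_new = (61.3/1)·log₁₀(4.66/152) = -92.77 mV
ΔE = -92.77 − (-82.29) = -10.49 mV

-10.5 mV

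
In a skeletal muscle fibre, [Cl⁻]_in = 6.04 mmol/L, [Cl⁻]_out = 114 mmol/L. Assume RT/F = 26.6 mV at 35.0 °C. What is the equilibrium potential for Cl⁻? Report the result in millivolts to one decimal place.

E = (26.6/z) · ln([Cl⁻]_out/[Cl⁻]_in) with z = -1.
For an anion, dividing by z = -1 reverses the sign.
= (26.6/-1) · ln(114/6.04) = -26.60 · ln(18.87)
= -26.60 · (2.9378) = -78.15 mV

-78.1 mV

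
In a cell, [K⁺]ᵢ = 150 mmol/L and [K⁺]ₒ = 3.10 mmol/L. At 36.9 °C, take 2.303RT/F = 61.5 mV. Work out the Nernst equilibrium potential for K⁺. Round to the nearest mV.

-104 mV

E = (61.5/z) · log₁₀([K⁺]_out/[K⁺]_in) with z = +1.
= (61.5/1) · log₁₀(3.10/150) = 61.50 · log₁₀(0.02067)
= 61.50 · (-1.6847) = -103.61 mV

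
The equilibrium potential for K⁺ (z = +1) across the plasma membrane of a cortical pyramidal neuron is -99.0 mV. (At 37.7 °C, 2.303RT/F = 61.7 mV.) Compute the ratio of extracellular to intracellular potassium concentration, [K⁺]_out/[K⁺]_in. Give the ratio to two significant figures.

log₁₀([out]/[in]) = E·z/(61.7) = -99.0 × 1 / 61.7 = -1.6045
[out]/[in] = 10^(-1.6045) = 0.02486

0.025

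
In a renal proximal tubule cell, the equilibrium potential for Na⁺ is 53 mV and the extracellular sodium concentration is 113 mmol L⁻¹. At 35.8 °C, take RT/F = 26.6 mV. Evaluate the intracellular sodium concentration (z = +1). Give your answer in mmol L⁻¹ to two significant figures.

15 mmol L⁻¹

Nernst: E = (26.6/1) · ln([out]/[in]), so ln([out]/[in]) = 53.0 × 1 / 26.6 = 1.9925.
[out]/[in] = e^(1.9925) = 7.334.
[in] = 113 / 7.334 = 15.41 mmol L⁻¹.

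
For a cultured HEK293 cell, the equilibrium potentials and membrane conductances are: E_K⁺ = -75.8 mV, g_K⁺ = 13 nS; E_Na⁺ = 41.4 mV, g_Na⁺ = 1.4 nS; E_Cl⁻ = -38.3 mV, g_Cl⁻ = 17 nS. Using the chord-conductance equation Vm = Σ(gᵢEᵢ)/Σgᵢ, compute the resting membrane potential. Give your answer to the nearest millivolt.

-50 mV

Σ gᵢEᵢ = 13·(-75.8) + 1.4·(41.4) + 17·(-38.3) = -1578.54
Σ gᵢ = 13 + 1.4 + 17 = 31.4
Vm = -1578.54 / 31.4 = -50.27 mV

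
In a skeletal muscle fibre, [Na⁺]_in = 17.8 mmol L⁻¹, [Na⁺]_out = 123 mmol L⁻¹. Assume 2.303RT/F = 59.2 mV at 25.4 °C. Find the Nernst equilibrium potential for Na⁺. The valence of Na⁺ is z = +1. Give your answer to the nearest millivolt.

50 mV

E = (59.2/z) · log₁₀([Na⁺]_out/[Na⁺]_in) with z = +1.
= (59.2/1) · log₁₀(123/17.8) = 59.20 · log₁₀(6.91)
= 59.20 · (0.8395) = 49.70 mV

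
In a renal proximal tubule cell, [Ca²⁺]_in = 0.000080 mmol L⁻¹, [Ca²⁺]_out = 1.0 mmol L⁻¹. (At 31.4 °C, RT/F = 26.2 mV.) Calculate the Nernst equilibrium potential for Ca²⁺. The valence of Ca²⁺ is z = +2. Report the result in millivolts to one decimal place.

123.6 mV

E = (26.2/z) · ln([Ca²⁺]_out/[Ca²⁺]_in) with z = +2.
= (26.2/2) · ln(1.0/0.000080) = 13.10 · ln(1.25e+04)
= 13.10 · (9.4335) = 123.58 mV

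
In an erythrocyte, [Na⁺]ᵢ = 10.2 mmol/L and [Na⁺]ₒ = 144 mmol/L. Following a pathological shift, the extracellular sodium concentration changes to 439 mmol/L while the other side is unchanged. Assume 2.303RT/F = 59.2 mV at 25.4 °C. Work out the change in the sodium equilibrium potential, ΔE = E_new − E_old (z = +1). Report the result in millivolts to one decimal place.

28.7 mV

E_old = (59.2/1)·log₁₀(144/10.2) = 68.07 mV
E_new = (59.2/1)·log₁₀(439/10.2) = 96.72 mV
ΔE = 96.72 − (68.07) = 28.66 mV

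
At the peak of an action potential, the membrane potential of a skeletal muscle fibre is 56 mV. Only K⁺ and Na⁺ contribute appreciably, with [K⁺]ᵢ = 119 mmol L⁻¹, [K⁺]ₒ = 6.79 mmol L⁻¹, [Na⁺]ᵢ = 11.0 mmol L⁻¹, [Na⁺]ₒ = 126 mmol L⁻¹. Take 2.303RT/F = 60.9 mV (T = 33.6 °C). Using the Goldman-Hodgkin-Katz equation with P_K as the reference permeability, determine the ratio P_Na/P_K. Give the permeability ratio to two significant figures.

Let α = P_Na/P_K. GHK: Vm = 60.9·log₁₀[(Kₒ + α·Naₒ)/(Kᵢ + α·Naᵢ)].
10^(Vm/60.9) = 10^(56.0/60.9) = 8.3088
So 8.3088·(Kᵢ + α·Naᵢ) = Kₒ + α·Naₒ → α = (8.3088·119.0 − 6.79) / (126.0 − 8.3088·11.0)
α = (988.8 − 6.79) / (126.0 − 91.4) = 982/34.6 = 28.38

28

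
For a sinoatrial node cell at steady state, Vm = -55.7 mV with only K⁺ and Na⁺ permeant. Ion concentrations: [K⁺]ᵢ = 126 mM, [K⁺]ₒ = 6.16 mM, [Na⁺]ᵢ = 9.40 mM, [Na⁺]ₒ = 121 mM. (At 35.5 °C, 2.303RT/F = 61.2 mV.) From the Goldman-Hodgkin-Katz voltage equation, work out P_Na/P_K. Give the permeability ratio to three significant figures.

Let α = P_Na/P_K. GHK: Vm = 61.2·log₁₀[(Kₒ + α·Naₒ)/(Kᵢ + α·Naᵢ)].
10^(Vm/61.2) = 10^(-55.7/61.2) = 0.12299
So 0.12299·(Kᵢ + α·Naᵢ) = Kₒ + α·Naₒ → α = (0.12299·126.0 − 6.16) / (121.0 − 0.12299·9.4)
α = (15.5 − 6.16) / (121.0 − 1.156) = 9.337/119.8 = 0.07791

0.0779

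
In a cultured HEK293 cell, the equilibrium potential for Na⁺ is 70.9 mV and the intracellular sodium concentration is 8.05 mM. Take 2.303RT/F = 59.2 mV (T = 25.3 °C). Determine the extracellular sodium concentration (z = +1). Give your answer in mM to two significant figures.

130 mM

Nernst: E = (59.2/1) · log₁₀([out]/[in]), so log₁₀([out]/[in]) = 70.9 × 1 / 59.2 = 1.1976.
[out]/[in] = 10^(1.1976) = 15.76.
[out] = 15.76 × 8.05 = 126.9 mM.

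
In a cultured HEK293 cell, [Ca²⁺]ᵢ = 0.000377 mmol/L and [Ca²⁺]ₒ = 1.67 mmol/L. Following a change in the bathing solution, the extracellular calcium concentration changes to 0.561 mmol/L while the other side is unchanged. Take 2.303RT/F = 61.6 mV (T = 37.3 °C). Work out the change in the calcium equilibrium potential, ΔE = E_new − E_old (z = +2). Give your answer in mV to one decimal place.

-14.6 mV

E_old = (61.6/2)·log₁₀(1.67/0.000377) = 112.31 mV
E_new = (61.6/2)·log₁₀(0.561/0.000377) = 97.72 mV
ΔE = 97.72 − (112.31) = -14.59 mV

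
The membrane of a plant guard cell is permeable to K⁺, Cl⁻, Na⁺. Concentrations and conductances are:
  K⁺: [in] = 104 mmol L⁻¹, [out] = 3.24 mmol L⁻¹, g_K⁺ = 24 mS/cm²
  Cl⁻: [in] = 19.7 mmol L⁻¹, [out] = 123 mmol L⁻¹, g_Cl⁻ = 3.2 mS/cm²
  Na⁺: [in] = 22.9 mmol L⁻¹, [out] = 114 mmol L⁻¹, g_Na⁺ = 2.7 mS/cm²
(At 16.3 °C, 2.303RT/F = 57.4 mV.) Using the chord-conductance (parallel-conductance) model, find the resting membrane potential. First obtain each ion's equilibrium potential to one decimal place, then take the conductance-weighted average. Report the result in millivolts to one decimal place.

-70.7 mV

E_K⁺ = (57.4/1)·log₁₀(3.24/104) = -86.5 mV
E_Cl⁻ = (57.4/-1)·log₁₀(123/19.7) = -45.7 mV
E_Na⁺ = (57.4/1)·log₁₀(114/22.9) = 40.0 mV
Vm = (Σ gᵢEᵢ)/(Σ gᵢ) = (24·-86.5 + 3.2·-45.7 + 2.7·40.0) / (24 + 3.2 + 2.7)
= -2114.24 / 29.9 = -70.71 mV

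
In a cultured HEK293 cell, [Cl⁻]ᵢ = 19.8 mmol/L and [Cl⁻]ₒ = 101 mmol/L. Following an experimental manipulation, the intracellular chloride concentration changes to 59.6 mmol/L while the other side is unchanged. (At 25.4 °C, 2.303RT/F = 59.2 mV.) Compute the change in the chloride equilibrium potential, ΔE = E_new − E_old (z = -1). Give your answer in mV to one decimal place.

E_old = (59.2/-1)·log₁₀(101/19.8) = -41.89 mV
E_new = (59.2/-1)·log₁₀(101/59.6) = -13.56 mV
ΔE = -13.56 − (-41.89) = 28.33 mV

28.3 mV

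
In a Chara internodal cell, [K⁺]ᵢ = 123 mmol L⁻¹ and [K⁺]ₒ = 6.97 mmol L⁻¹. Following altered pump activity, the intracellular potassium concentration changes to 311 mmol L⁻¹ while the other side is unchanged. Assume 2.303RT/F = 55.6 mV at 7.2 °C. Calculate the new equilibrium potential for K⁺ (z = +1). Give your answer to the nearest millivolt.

After the shift: [K⁺]_out = 6.97, [K⁺]_in = 311 mmol L⁻¹.
E_new = (55.6/1)·log₁₀(6.97/311) = 55.60 · (-1.6495) = -91.71 mV

-92 mV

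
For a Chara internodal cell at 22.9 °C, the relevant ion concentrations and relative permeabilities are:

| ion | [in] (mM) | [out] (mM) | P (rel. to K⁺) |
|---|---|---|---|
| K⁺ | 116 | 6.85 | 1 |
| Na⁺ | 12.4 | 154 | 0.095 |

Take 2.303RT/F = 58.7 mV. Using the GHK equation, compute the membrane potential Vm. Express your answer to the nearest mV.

-43 mV

Vm = 58.7 · log₁₀[(Σ P·[cation]ₒ + Σ P·[anion]ᵢ) / (Σ P·[cation]ᵢ + Σ P·[anion]ₒ)]
Numerator = 1×6.85 + 0.095×154 = 21.48
Denominator = 1×116 + 0.095×12.4 = 117.2
Vm = 58.7 · log₁₀(0.18331) = 58.7 × (-0.7368) = -43.25 mV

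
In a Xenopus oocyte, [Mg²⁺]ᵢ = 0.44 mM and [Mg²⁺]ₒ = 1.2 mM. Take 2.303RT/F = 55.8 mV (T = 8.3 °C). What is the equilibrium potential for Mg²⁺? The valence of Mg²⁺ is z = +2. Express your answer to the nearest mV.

E = (55.8/z) · log₁₀([Mg²⁺]_out/[Mg²⁺]_in) with z = +2.
= (55.8/2) · log₁₀(1.2/0.44) = 27.90 · log₁₀(2.727)
= 27.90 · (0.4357) = 12.16 mV

12 mV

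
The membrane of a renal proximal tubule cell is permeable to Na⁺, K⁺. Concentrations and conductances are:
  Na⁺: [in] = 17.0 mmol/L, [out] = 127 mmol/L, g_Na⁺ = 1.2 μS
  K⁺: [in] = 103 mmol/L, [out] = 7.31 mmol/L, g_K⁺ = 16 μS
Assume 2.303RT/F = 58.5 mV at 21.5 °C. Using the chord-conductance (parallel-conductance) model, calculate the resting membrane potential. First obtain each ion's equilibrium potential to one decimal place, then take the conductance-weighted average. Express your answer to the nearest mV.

-59 mV

E_Na⁺ = (58.5/1)·log₁₀(127/17.0) = 51.1 mV
E_K⁺ = (58.5/1)·log₁₀(7.31/103) = -67.2 mV
Vm = (Σ gᵢEᵢ)/(Σ gᵢ) = (1.2·51.1 + 16·-67.2) / (1.2 + 16)
= -1013.88 / 17.2 = -58.95 mV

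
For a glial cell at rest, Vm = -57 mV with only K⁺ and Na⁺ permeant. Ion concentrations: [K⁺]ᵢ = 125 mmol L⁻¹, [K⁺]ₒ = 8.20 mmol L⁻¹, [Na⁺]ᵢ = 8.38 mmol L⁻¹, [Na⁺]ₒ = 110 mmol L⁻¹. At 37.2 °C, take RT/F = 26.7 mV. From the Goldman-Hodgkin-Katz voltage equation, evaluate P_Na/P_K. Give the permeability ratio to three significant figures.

0.0604

Let α = P_Na/P_K. GHK: Vm = 26.7·ln[(Kₒ + α·Naₒ)/(Kᵢ + α·Naᵢ)].
e^(Vm/26.7) = e^(-57.0/26.7) = 0.11826
So 0.11826·(Kᵢ + α·Naᵢ) = Kₒ + α·Naₒ → α = (0.11826·125.0 − 8.2) / (110.0 − 0.11826·8.38)
α = (14.78 − 8.2) / (110.0 − 0.9911) = 6.583/109 = 0.06039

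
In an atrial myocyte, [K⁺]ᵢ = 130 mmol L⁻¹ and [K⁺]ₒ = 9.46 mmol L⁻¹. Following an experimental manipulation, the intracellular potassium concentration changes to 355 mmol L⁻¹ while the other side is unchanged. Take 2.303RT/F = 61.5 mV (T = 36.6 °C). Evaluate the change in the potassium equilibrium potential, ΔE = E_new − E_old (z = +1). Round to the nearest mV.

-27 mV

E_old = (61.5/1)·log₁₀(9.46/130) = -69.99 mV
E_new = (61.5/1)·log₁₀(9.46/355) = -96.82 mV
ΔE = -96.82 − (-69.99) = -26.83 mV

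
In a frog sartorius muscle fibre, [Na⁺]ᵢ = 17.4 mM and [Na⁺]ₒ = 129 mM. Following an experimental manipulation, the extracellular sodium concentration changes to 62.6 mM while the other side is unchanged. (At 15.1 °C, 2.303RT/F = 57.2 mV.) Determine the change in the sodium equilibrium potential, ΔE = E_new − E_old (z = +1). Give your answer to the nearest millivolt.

E_old = (57.2/1)·log₁₀(129/17.4) = 49.77 mV
E_new = (57.2/1)·log₁₀(62.6/17.4) = 31.80 mV
ΔE = 31.80 − (49.77) = -17.96 mV

-18 mV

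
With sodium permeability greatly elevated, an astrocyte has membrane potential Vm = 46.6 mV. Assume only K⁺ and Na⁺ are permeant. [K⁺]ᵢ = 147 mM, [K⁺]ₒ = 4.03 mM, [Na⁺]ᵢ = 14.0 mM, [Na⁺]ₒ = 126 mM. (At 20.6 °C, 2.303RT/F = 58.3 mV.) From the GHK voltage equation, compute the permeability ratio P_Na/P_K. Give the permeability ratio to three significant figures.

24.4

Let α = P_Na/P_K. GHK: Vm = 58.3·log₁₀[(Kₒ + α·Naₒ)/(Kᵢ + α·Naᵢ)].
10^(Vm/58.3) = 10^(46.6/58.3) = 6.2996
So 6.2996·(Kᵢ + α·Naᵢ) = Kₒ + α·Naₒ → α = (6.2996·147.0 − 4.03) / (126.0 − 6.2996·14.0)
α = (926 − 4.03) / (126.0 − 88.19) = 922/37.81 = 24.39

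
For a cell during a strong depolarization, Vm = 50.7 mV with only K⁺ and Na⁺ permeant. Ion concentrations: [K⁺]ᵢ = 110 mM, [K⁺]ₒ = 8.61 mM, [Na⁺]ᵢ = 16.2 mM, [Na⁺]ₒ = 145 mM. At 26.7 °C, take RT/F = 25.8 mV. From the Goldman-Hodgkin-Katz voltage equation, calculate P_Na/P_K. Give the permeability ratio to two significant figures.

Let α = P_Na/P_K. GHK: Vm = 25.8·ln[(Kₒ + α·Naₒ)/(Kᵢ + α·Naᵢ)].
e^(Vm/25.8) = e^(50.7/25.8) = 7.1357
So 7.1357·(Kᵢ + α·Naᵢ) = Kₒ + α·Naₒ → α = (7.1357·110.0 − 8.61) / (145.0 − 7.1357·16.2)
α = (784.9 − 8.61) / (145.0 − 115.6) = 776.3/29.4 = 26.4

26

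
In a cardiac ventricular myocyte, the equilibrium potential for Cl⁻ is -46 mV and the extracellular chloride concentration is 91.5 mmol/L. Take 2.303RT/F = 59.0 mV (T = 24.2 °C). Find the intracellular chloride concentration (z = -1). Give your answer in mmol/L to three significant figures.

Nernst: E = (59.0/-1) · log₁₀([out]/[in]), so log₁₀([out]/[in]) = -46.0 × -1 / 59.0 = 0.7797.
[out]/[in] = 10^(0.7797) = 6.021.
[in] = 91.5 / 6.021 = 15.2 mmol/L.

15.2 mmol/L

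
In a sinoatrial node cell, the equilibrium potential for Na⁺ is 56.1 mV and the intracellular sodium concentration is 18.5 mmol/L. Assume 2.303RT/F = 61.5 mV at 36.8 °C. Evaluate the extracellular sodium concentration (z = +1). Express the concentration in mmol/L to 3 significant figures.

Nernst: E = (61.5/1) · log₁₀([out]/[in]), so log₁₀([out]/[in]) = 56.1 × 1 / 61.5 = 0.9122.
[out]/[in] = 10^(0.9122) = 8.169.
[out] = 8.169 × 18.5 = 151.1 mmol/L.

151 mmol/L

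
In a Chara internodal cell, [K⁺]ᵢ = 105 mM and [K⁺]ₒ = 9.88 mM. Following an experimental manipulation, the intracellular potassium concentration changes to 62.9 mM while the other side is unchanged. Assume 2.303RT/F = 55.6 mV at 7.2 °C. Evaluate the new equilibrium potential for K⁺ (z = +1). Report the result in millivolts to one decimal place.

After the shift: [K⁺]_out = 9.88, [K⁺]_in = 62.9 mM.
E_new = (55.6/1)·log₁₀(9.88/62.9) = 55.60 · (-0.8039) = -44.70 mV

-44.7 mV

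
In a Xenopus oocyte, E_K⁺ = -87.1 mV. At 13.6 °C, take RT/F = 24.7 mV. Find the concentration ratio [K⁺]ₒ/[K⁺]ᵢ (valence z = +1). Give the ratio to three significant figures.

ln([out]/[in]) = E·z/(24.7) = -87.1 × 1 / 24.7 = -3.5263
[out]/[in] = e^(-3.5263) = 0.02941

0.0294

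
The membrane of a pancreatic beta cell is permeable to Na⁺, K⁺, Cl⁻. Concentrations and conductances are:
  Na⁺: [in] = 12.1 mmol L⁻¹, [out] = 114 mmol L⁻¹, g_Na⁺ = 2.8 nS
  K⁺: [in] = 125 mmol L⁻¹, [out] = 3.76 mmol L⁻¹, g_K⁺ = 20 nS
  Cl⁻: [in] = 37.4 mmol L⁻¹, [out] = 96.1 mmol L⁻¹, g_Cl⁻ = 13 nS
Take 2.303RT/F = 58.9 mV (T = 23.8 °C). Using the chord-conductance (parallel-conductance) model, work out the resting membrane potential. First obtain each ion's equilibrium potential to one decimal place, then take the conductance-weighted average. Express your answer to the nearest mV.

-54 mV

E_Na⁺ = (58.9/1)·log₁₀(114/12.1) = 57.4 mV
E_K⁺ = (58.9/1)·log₁₀(3.76/125) = -89.6 mV
E_Cl⁻ = (58.9/-1)·log₁₀(96.1/37.4) = -24.1 mV
Vm = (Σ gᵢEᵢ)/(Σ gᵢ) = (2.8·57.4 + 20·-89.6 + 13·-24.1) / (2.8 + 20 + 13)
= -1944.58 / 35.8 = -54.32 mV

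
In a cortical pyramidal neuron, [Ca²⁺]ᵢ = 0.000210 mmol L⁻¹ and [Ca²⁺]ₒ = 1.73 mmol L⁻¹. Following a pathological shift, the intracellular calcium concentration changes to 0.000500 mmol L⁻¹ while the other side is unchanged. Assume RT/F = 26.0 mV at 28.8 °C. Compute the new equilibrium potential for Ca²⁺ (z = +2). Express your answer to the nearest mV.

106 mV

After the shift: [Ca²⁺]_out = 1.73, [Ca²⁺]_in = 0.000500 mmol L⁻¹.
E_new = (26.0/2)·ln(1.73/0.000500) = 13.00 · (8.1490) = 105.94 mV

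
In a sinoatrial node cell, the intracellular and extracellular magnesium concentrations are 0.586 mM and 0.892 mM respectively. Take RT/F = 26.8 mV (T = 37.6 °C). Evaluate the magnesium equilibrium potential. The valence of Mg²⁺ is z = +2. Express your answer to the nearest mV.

E = (26.8/z) · ln([Mg²⁺]_out/[Mg²⁺]_in) with z = +2.
= (26.8/2) · ln(0.892/0.586) = 13.40 · ln(1.522)
= 13.40 · (0.4201) = 5.63 mV

6 mV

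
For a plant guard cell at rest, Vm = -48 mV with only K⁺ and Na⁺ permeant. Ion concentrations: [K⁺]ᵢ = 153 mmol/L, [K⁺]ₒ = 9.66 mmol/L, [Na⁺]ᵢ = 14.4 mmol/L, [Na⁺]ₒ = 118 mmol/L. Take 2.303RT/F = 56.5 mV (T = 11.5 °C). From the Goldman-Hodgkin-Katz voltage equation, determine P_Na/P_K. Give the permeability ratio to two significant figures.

Let α = P_Na/P_K. GHK: Vm = 56.5·log₁₀[(Kₒ + α·Naₒ)/(Kᵢ + α·Naᵢ)].
10^(Vm/56.5) = 10^(-48.0/56.5) = 0.1414
So 0.1414·(Kᵢ + α·Naᵢ) = Kₒ + α·Naₒ → α = (0.1414·153.0 − 9.66) / (118.0 − 0.1414·14.4)
α = (21.63 − 9.66) / (118.0 − 2.036) = 11.97/116 = 0.1033

0.10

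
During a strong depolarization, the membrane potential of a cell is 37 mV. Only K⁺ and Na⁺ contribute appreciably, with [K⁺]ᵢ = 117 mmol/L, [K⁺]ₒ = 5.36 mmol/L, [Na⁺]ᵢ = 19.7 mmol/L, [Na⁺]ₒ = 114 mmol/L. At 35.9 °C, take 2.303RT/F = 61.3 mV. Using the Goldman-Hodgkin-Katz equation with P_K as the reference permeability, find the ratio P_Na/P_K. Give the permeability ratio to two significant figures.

Let α = P_Na/P_K. GHK: Vm = 61.3·log₁₀[(Kₒ + α·Naₒ)/(Kᵢ + α·Naᵢ)].
10^(Vm/61.3) = 10^(37.0/61.3) = 4.0141
So 4.0141·(Kᵢ + α·Naᵢ) = Kₒ + α·Naₒ → α = (4.0141·117.0 − 5.36) / (114.0 − 4.0141·19.7)
α = (469.7 − 5.36) / (114.0 − 79.08) = 464.3/34.92 = 13.3

13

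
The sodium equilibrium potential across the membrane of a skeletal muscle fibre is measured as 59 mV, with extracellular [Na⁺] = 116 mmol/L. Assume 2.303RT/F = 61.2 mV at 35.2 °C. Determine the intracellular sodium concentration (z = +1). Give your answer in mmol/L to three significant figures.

12.6 mmol/L

Nernst: E = (61.2/1) · log₁₀([out]/[in]), so log₁₀([out]/[in]) = 59.0 × 1 / 61.2 = 0.9641.
[out]/[in] = 10^(0.9641) = 9.206.
[in] = 116 / 9.206 = 12.6 mmol/L.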